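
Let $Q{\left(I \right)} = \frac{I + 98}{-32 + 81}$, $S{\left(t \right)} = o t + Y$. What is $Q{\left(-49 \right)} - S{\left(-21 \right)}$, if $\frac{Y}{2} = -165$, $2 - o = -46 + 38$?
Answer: $541$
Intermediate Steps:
$o = 10$ ($o = 2 - \left(-46 + 38\right) = 2 - -8 = 2 + 8 = 10$)
$Y = -330$ ($Y = 2 \left(-165\right) = -330$)
$S{\left(t \right)} = -330 + 10 t$ ($S{\left(t \right)} = 10 t - 330 = -330 + 10 t$)
$Q{\left(I \right)} = 2 + \frac{I}{49}$ ($Q{\left(I \right)} = \frac{98 + I}{49} = \left(98 + I\right) \frac{1}{49} = 2 + \frac{I}{49}$)
$Q{\left(-49 \right)} - S{\left(-21 \right)} = \left(2 + \frac{1}{49} \left(-49\right)\right) - \left(-330 + 10 \left(-21\right)\right) = \left(2 - 1\right) - \left(-330 - 210\right) = 1 - -540 = 1 + 540 = 541$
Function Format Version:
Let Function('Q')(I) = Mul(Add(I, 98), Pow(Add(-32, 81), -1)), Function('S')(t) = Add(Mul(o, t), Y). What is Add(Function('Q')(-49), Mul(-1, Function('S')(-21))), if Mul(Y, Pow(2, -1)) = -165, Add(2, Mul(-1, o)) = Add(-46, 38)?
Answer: 541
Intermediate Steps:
o = 10 (o = Add(2, Mul(-1, Add(-46, 38))) = Add(2, Mul(-1, -8)) = Add(2, 8) = 10)
Y = -330 (Y = Mul(2, -165) = -330)
Function('S')(t) = Add(-330, Mul(10, t)) (Function('S')(t) = Add(Mul(10, t), -330) = Add(-330, Mul(10, t)))
Function('Q')(I) = Add(2, Mul(Rational(1, 49), I)) (Function('Q')(I) = Mul(Add(98, I), Pow(49, -1)) = Mul(Add(98, I), Rational(1, 49)) = Add(2, Mul(Rational(1, 49), I)))
Add(Function('Q')(-49), Mul(-1, Function('S')(-21))) = Add(Add(2, Mul(Rational(1, 49), -49)), Mul(-1, Add(-330, Mul(10, -21)))) = Add(Add(2, -1), Mul(-1, Add(-330, -210))) = Add(1, Mul(-1, -540)) = Add(1, 540) = 541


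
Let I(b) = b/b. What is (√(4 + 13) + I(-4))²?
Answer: (1 + √17)² ≈ 26.246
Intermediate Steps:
I(b) = 1
(√(4 + 13) + I(-4))² = (√(4 + 13) + 1)² = (√17 + 1)² = (1 + √17)²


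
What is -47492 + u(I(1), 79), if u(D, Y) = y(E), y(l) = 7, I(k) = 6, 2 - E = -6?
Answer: -47485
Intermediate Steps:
E = 8 (E = 2 - 1*(-6) = 2 + 6 = 8)
u(D, Y) = 7
-47492 + u(I(1), 79) = -47492 + 7 = -47485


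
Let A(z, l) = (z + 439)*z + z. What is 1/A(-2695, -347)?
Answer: 1/6077225 ≈ 1.6455e-7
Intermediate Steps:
A(z, l) = z + z*(439 + z) (A(z, l) = (439 + z)*z + z = z*(439 + z) + z = z + z*(439 + z))
1/A(-2695, -347) = 1/(-2695*(440 - 2695)) = 1/(-2695*(-2255)) = 1/6077225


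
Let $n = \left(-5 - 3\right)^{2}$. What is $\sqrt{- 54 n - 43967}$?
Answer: $i \sqrt{47423} \approx 217.77 i$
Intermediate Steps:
$n = 64$ ($n = \left(-8\right)^{2} = 64$)
$\sqrt{- 54 n - 43967} = \sqrt{\left(-54\right) 64 - 43967} = \sqrt{-3456 - 43967} = \sqrt{-47423} = i \sqrt{47423}$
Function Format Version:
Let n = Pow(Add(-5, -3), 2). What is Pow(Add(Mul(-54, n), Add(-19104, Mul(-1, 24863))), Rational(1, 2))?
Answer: Mul(I, Pow(47423, Rational(1, 2))) ≈ Mul(217.77, I)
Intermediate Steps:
n = 64 (n = Pow(-8, 2) = 64)
Pow(Add(Mul(-54, n), Add(-19104, Mul(-1, 24863))), Rational(1, 2)) = Pow(Add(Mul(-54, 64), Add(-19104, Mul(-1, 24863))), Rational(1, 2)) = Pow(Add(-3456, Add(-19104, -24863)), Rational(1, 2)) = Pow(Add(-3456, -43967), Rational(1, 2)) = Pow(-47423, Rational(1, 2)) = Mul(I, Pow(47423, Rational(1, 2)))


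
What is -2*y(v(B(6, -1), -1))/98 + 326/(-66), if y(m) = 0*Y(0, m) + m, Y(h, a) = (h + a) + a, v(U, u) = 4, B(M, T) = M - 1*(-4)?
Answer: -8119/1617 ≈ -5.0210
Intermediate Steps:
B(M, T) = 4 + M (B(M, T) = M + 4 = 4 + M)
Y(h, a) = h + 2*a (Y(h, a) = (a + h) + a = h + 2*a)
y(m) = m (y(m) = 0*(0 + 2*m) + m = 0*(2*m) + m = 0 + m = m)
-2*y(v(B(6, -1), -1))/98 + 326/(-66) = -2*4/98 + 326/(-66) = -8*1/98 + 326*(-1/66) = -4/49 - 163/33 = -8119/1617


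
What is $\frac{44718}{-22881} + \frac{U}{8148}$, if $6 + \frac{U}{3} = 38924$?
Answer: $\frac{4419705}{357154} \approx 12.375$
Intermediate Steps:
$U = 116754$ ($U = -18 + 3 \cdot 38924 = -18 + 116772 = 116754$)
$\frac{44718}{-22881} + \frac{U}{8148} = \frac{44718}{-22881} + \frac{116754}{8148} = 44718 \left(- \frac{1}{22881}\right) + 116754 \cdot \frac{1}{8148} = - \frac{514}{263} + \frac{19459}{1358} = \frac{4419705}{357154}$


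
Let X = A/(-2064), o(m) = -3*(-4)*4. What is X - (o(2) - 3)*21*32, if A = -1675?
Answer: -62413685/2064 ≈ -30239.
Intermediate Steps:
o(m) = 48 (o(m) = 12*4 = 48)
X = 1675/2064 (X = -1675/(-2064) = -1675*(-1/2064) = 1675/2064 ≈ 0.81153)
X - (o(2) - 3)*21*32 = 1675/2064 - (48 - 3)*21*32 = 1675/2064 - 45*21*32 = 1675/2064 - 945*32 = 1675/2064 - 1*30240 = 1675/2064 - 30240 = -62413685/2064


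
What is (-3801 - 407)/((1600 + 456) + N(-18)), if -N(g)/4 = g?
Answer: -263/133 ≈ -1.9774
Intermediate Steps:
N(g) = -4*g
(-3801 - 407)/((1600 + 456) + N(-18)) = (-3801 - 407)/((1600 + 456) - 4*(-18)) = -4208/(2056 + 72) = -4208/2128 = -4208*1/2128 = -263/133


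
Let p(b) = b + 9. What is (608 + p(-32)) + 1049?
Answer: 1634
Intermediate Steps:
p(b) = 9 + b
(608 + p(-32)) + 1049 = (608 + (9 - 32)) + 1049 = (608 - 23) + 1049 = 585 + 1049 = 1634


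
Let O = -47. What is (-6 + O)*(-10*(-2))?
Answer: -1060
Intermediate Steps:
(-6 + O)*(-10*(-2)) = (-6 - 47)*(-10*(-2)) = -53*20 = -1060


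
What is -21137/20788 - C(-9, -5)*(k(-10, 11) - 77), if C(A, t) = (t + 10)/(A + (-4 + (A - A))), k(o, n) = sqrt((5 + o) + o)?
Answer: -8278161/270244 + 5*I*sqrt(15)/13 ≈ -30.632 + 1.4896*I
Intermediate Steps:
k(o, n) = sqrt(5 + 2*o)
C(A, t) = (10 + t)/(-4 + A) (C(A, t) = (10 + t)/(A + (-4 + 0)) = (10 + t)/(A - 4) = (10 + t)/(-4 + A))
-21137/20788 - C(-9, -5)*(k(-10, 11) - 77) = -21137/20788 - (10 - 5)/(-4 - 9)*(sqrt(5 + 2*(-10)) - 77) = -21137*1/20788 - 5/(-13)*(sqrt(5 - 20) - 77) = -21137/20788 - (-1/13*5)*(sqrt(-15) - 77) = -21137/20788 - (-5)*(I*sqrt(15) - 77)/13 = -21137/20788 - (-5)*(-77 + I*sqrt(15))/13 = -21137/20788 - (385/13 - 5*I*sqrt(15)/13) = -21137/20788 + (-385/13 + 5*I*sqrt(15)/13) = -8278161/270244 + 5*I*sqrt(15)/13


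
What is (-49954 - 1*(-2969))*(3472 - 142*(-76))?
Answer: -670194040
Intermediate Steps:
(-49954 - 1*(-2969))*(3472 - 142*(-76)) = (-49954 + 2969)*(3472 + 10792) = -46985*14264 = -670194040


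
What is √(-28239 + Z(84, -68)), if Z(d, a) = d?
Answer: I*√28155 ≈ 167.79*I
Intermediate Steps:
√(-28239 + Z(84, -68)) = √(-28239 + 84) = √(-28155) = I*√28155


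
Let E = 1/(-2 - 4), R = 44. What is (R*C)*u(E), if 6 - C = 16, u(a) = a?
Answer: 220/3 ≈ 73.333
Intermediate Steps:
E = -⅙ (E = 1/(-6) = -⅙ ≈ -0.16667)
C = -10 (C = 6 - 1*16 = 6 - 16 = -10)
(R*C)*u(E) = (44*(-10))*(-⅙) = -440*(-⅙) = 220/3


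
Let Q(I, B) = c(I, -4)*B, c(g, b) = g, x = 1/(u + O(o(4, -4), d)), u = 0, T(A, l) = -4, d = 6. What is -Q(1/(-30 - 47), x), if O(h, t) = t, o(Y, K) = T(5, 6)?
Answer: 1/462 ≈ 0.0021645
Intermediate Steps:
o(Y, K) = -4
x = ⅙ (x = 1/(0 + 6) = 1/6 = ⅙ ≈ 0.16667)
Q(I, B) = B*I (Q(I, B) = I*B = B*I)
-Q(1/(-30 - 47), x) = -1/(6*(-30 - 47)) = -1/(6*(-77)) = -(-1)/(6*77) = -1*(-1/462) = 1/462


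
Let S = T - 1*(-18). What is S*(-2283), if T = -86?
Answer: 155244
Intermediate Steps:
S = -68 (S = -86 - 1*(-18) = -86 + 18 = -68)
S*(-2283) = -68*(-2283) = 155244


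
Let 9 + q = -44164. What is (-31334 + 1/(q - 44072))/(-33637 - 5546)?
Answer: 2765068831/3457703835 ≈ 0.79968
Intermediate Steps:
q = -44173 (q = -9 - 44164 = -44173)
(-31334 + 1/(q - 44072))/(-33637 - 5546) = (-31334 + 1/(-44173 - 44072))/(-33637 - 5546) = (-31334 + 1/(-88245))/(-39183) = (-31334 - 1/88245)*(-1/39183) = -2765068831/88245*(-1/39183) = 2765068831/3457703835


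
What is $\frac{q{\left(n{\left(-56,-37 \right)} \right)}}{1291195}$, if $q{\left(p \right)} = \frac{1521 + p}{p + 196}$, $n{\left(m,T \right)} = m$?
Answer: $\frac{293}{36153460} \approx 8.1043 \cdot 10^{-6}$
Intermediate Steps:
$q{\left(p \right)} = \frac{1521 + p}{196 + p}$
$\frac{q{\left(n{\left(-56,-37 \right)} \right)}}{1291195} = \frac{\frac{1}{196 - 56} \left(1521 - 56\right)}{1291195} = \frac{1}{140} \cdot 1465 \cdot \frac{1}{1291195} = \frac{293}{28} \cdot \frac{1}{1291195} = \frac{293}{36153460}$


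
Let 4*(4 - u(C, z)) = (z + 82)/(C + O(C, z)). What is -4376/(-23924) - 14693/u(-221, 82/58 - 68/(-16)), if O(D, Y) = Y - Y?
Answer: -9010987193722/2514083445 ≈ -3584.2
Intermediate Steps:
O(D, Y) = 0
u(C, z) = 4 - (82 + z)/(4*C) (u(C, z) = 4 - (z + 82)/(4*(C + 0)) = 4 - (82 + z)/(4*C))
-4376/(-23924) - 14693/u(-221, 82/58 - 68/(-16)) = -4376/(-23924) - 14693*(-884/(-82 - (82/58 - 68/(-16)) + 16*(-221))) = -4376*(-1/23924) - 14693*(-884/(-82 - (82*(1/58) - 68*(-1/16)) - 3536)) = 1094/5981 - 14693*(-884/(-82 - (41/29 + 17/4) - 3536)) = 1094/5981 - 14693*(-884/(-82 - 1*657/116 - 3536)) = 1094/5981 - 14693*(-884/(-82 - 657/116 - 3536)) = 1094/5981 - 14693/((¼)*(-1/221)*(-420345/116)) = 1094/5981 - 14693/420345/102544 = 1094/5981 - 14693*102544/420345 = 1094/5981 - 1506678992/420345 = -9010987193722/2514083445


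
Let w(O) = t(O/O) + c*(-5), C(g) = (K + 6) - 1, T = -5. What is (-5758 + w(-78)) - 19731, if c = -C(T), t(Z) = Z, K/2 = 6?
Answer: -25403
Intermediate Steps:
K = 12 (K = 2*6 = 12)
C(g) = 17 (C(g) = (12 + 6) - 1 = 18 - 1 = 17)
c = -17 (c = -1*17 = -17)
w(O) = 86 (w(O) = O/O - 17*(-5) = 1 + 85 = 86)
(-5758 + w(-78)) - 19731 = (-5758 + 86) - 19731 = -5672 - 19731 = -25403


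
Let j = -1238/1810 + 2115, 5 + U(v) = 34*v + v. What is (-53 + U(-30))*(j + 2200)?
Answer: -4326137248/905 ≈ -4.7803e+6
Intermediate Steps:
U(v) = -5 + 35*v (U(v) = -5 + (34*v + v) = -5 + 35*v)
j = 1913456/905 (j = -1238*1/1810 + 2115 = -619/905 + 2115 = 1913456/905 ≈ 2114.3)
(-53 + U(-30))*(j + 2200) = (-53 + (-5 + 35*(-30)))*(1913456/905 + 2200) = (-53 + (-5 - 1050))*(3904456/905) = (-53 - 1055)*(3904456/905) = -1108*3904456/905 = -4326137248/905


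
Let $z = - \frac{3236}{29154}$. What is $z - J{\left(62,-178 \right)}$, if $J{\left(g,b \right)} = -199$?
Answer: $\frac{2899205}{14577} \approx 198.89$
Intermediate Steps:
$z = - \frac{1618}{14577}$ ($z = \left(-3236\right) \frac{1}{29154} = - \frac{1618}{14577} \approx -0.111$)
$z - J{\left(62,-178 \right)} = - \frac{1618}{14577} - -199 = - \frac{1618}{14577} + 199 = \frac{2899205}{14577}$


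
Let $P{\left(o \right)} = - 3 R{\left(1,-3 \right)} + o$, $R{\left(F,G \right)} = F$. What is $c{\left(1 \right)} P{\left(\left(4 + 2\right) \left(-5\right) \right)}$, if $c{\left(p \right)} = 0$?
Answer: $0$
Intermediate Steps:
$P{\left(o \right)} = -3 + o$ ($P{\left(o \right)} = \left(-3\right) 1 + o = -3 + o$)
$c{\left(1 \right)} P{\left(\left(4 + 2\right) \left(-5\right) \right)} = 0 \left(-3 + \left(4 + 2\right) \left(-5\right)\right) = 0 \left(-3 + 6 \left(-5\right)\right) = 0 \left(-3 - 30\right) = 0 \left(-33\right) = 0$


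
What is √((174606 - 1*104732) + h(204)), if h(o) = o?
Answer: √70078 ≈ 264.72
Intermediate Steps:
√((174606 - 1*104732) + h(204)) = √((174606 - 1*104732) + 204) = √((174606 - 104732) + 204) = √(69874 + 204) = √70078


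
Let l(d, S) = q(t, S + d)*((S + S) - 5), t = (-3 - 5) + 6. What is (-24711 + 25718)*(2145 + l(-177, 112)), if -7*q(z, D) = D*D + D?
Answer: -902297175/7 ≈ -1.2890e+8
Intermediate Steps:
t = -2 (t = -8 + 6 = -2)
q(z, D) = -D/7 - D**2/7 (q(z, D) = -(D*D + D)/7 = -(D**2 + D)/7 = -(D + D**2)/7 = -D/7 - D**2/7)
l(d, S) = -(-5 + 2*S)*(S + d)*(1 + S + d)/7 (l(d, S) = (-(S + d)*(1 + (S + d))/7)*((S + S) - 5) = (-(S + d)*(1 + S + d)/7)*(2*S - 5) = (-(S + d)*(1 + S + d)/7)*(-5 + 2*S) = -(-5 + 2*S)*(S + d)*(1 + S + d)/7)
(-24711 + 25718)*(2145 + l(-177, 112)) = (-24711 + 25718)*(2145 - (-5 + 2*112)*(112 - 177)*(1 + 112 - 177)/7) = 1007*(2145 - 1/7*(-5 + 224)*(-65)*(-64)) = 1007*(2145 - 1/7*219*(-65)*(-64)) = 1007*(2145 - 911040/7) = 1007*(-896025/7) = -902297175/7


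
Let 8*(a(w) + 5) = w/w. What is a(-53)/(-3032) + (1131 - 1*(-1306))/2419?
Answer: 59206213/58675264 ≈ 1.0090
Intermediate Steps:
a(w) = -39/8 (a(w) = -5 + (w/w)/8 = -5 + (⅛)*1 = -5 + ⅛ = -39/8)
a(-53)/(-3032) + (1131 - 1*(-1306))/2419 = -39/8/(-3032) + (1131 - 1*(-1306))/2419 = -39/8*(-1/3032) + (1131 + 1306)*(1/2419) = 39/24256 + 2437*(1/2419) = 39/24256 + 2437/2419 = 59206213/58675264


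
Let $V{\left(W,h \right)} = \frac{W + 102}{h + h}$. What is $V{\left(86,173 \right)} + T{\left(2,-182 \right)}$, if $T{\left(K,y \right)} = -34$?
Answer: $- \frac{5788}{173} \approx -33.457$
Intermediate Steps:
$V{\left(W,h \right)} = \frac{102 + W}{2 h}$
$V{\left(86,173 \right)} + T{\left(2,-182 \right)} = \frac{102 + 86}{2 \cdot 173} - 34 = \frac{1}{2} \cdot \frac{1}{173} \cdot 188 - 34 = \frac{94}{173} - 34 = - \frac{5788}{173}$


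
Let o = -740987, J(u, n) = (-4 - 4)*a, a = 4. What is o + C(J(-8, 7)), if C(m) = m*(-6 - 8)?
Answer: -740539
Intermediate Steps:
J(u, n) = -32 (J(u, n) = (-4 - 4)*4 = -8*4 = -32)
C(m) = -14*m (C(m) = m*(-14) = -14*m)
o + C(J(-8, 7)) = -740987 - 14*(-32) = -740987 + 448 = -740539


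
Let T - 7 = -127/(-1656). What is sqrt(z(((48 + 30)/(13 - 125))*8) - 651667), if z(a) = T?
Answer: I*sqrt(49640846318)/276 ≈ 807.25*I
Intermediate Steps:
T = 11719/1656 (T = 7 - 127/(-1656) = 7 - 127*(-1/1656) = 7 + 127/1656 = 11719/1656 ≈ 7.0767)
z(a) = 11719/1656
sqrt(z(((48 + 30)/(13 - 125))*8) - 651667) = sqrt(11719/1656 - 651667) = sqrt(-1079148833/1656) = I*sqrt(49640846318)/276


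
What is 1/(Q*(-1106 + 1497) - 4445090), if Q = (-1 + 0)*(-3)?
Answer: -1/4443917 ≈ -2.2503e-7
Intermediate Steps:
Q = 3 (Q = -1*(-3) = 3)
1/(Q*(-1106 + 1497) - 4445090) = 1/(3*(-1106 + 1497) - 4445090) = 1/(3*391 - 4445090) = 1/(1173 - 4445090) = 1/(-4443917) = -1/4443917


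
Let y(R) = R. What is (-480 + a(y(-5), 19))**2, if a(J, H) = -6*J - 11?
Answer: 212521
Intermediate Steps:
a(J, H) = -11 - 6*J
(-480 + a(y(-5), 19))**2 = (-480 + (-11 - 6*(-5)))**2 = (-480 + (-11 + 30))**2 = (-480 + 19)**2 = (-461)**2 = 212521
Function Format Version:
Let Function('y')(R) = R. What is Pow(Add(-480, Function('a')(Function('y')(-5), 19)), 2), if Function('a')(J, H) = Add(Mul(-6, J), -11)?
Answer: 212521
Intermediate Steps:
Function('a')(J, H) = Add(-11, Mul(-6, J))
Pow(Add(-480, Function('a')(Function('y')(-5), 19)), 2) = Pow(Add(-480, Add(-11, Mul(-6, -5))), 2) = Pow(Add(-480, Add(-11, 30)), 2) = Pow(Add(-480, 19), 2) = Pow(-461, 2) = 212521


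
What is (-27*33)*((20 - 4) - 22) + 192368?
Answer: 197714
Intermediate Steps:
(-27*33)*((20 - 4) - 22) + 192368 = -891*(16 - 22) + 192368 = -891*(-6) + 192368 = 5346 + 192368 = 197714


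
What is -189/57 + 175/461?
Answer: -25718/8759 ≈ -2.9362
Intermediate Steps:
-189/57 + 175/461 = -189*1/57 + 175*(1/461) = -63/19 + 175/461 = -25718/8759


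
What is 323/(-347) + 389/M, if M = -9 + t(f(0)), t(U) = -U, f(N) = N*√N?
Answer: -137890/3123 ≈ -44.153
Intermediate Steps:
f(N) = N^(3/2)
M = -9 (M = -9 - 0^(3/2) = -9 - 1*0 = -9 + 0 = -9)
323/(-347) + 389/M = 323/(-347) + 389/(-9) = 323*(-1/347) + 389*(-⅑) = -323/347 - 389/9 = -137890/3123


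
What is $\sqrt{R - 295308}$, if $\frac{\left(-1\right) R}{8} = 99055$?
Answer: $2 i \sqrt{271937} \approx 1043.0 i$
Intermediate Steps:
$R = -792440$ ($R = \left(-8\right) 99055 = -792440$)
$\sqrt{R - 295308} = \sqrt{-792440 - 295308} = \sqrt{-1087748} = 2 i \sqrt{271937}$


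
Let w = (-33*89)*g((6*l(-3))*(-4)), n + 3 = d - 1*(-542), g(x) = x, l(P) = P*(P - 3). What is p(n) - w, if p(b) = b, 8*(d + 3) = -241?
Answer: -10146225/8 ≈ -1.2683e+6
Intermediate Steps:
d = -265/8 (d = -3 + (1/8)*(-241) = -3 - 241/8 = -265/8 ≈ -33.125)
l(P) = P*(-3 + P)
n = 4047/8 (n = -3 + (-265/8 - 1*(-542)) = -3 + (-265/8 + 542) = -3 + 4071/8 = 4047/8 ≈ 505.88)
w = 1268784 (w = (-33*89)*((6*(-3*(-3 - 3)))*(-4)) = -2937*6*(-3*(-6))*(-4) = -2937*6*18*(-4) = -317196*(-4) = -2937*(-432) = 1268784)
p(n) - w = 4047/8 - 1*1268784 = 4047/8 - 1268784 = -10146225/8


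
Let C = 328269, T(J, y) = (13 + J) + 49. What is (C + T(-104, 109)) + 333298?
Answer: 661525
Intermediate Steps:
T(J, y) = 62 + J
(C + T(-104, 109)) + 333298 = (328269 + (62 - 104)) + 333298 = (328269 - 42) + 333298 = 328227 + 333298 = 661525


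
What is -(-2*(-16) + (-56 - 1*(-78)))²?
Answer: -2916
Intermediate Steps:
-(-2*(-16) + (-56 - 1*(-78)))² = -(32 + (-56 + 78))² = -(32 + 22)² = -1*54² = -1*2916 = -2916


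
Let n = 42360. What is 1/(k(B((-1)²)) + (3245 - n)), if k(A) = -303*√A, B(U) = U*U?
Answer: -1/39418 ≈ -2.5369e-5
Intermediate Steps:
B(U) = U²
1/(k(B((-1)²)) + (3245 - n)) = 1/(-303*(-1)² + (3245 - 1*42360)) = 1/(-303*√(1²) + (3245 - 42360)) = 1/(-303*√1 - 39115) = 1/(-303*1 - 39115) = 1/(-303 - 39115) = 1/(-39418) = -1/39418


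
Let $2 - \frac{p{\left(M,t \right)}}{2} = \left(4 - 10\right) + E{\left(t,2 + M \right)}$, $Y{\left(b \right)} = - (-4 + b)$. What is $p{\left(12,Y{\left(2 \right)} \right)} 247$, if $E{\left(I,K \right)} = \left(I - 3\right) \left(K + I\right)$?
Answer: $11856$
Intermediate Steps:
$Y{\left(b \right)} = 4 - b$
$E{\left(I,K \right)} = \left(-3 + I\right) \left(I + K\right)$
$p{\left(M,t \right)} = 28 - 2 t^{2} + 6 M + 6 t - 2 t \left(2 + M\right)$ ($p{\left(M,t \right)} = 4 - 2 \left(\left(4 - 10\right) + \left(t^{2} - 3 t - 3 \left(2 + M\right) + t \left(2 + M\right)\right)\right) = 4 - 2 \left(-6 - \left(6 - t^{2} + 3 M + 3 t - t \left(2 + M\right)\right)\right) = 4 - 2 \left(-12 + t^{2} - 3 M - 3 t + t \left(2 + M\right)\right) = 4 + \left(24 - 2 t^{2} + 6 M + 6 t - 2 t \left(2 + M\right)\right) = 28 - 2 t^{2} + 6 M + 6 t - 2 t \left(2 + M\right)$)
$p{\left(12,Y{\left(2 \right)} \right)} 247 = \left(28 - 2 \left(4 - 2\right)^{2} + 2 \left(4 - 2\right) + 6 \cdot 12 - 24 \left(4 - 2\right)\right) 247 = \left(28 - 2 \left(4 - 2\right)^{2} + 2 \left(4 - 2\right) + 72 - 24 \left(4 - 2\right)\right) 247 = \left(28 - 2 \cdot 2^{2} + 2 \cdot 2 + 72 - 24 \cdot 2\right) 247 = \left(28 - 8 + 4 + 72 - 48\right) 247 = 48 \cdot 247 = 11856$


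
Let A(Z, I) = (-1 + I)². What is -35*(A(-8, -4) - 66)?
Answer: 1435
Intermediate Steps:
-35*(A(-8, -4) - 66) = -35*((-1 - 4)² - 66) = -35*((-5)² - 66) = -35*(25 - 66) = -35*(-41) = 1435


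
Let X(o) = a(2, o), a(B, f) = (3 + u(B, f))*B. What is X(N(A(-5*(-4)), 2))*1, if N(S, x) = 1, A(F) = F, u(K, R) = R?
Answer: 8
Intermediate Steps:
a(B, f) = B*(3 + f) (a(B, f) = (3 + f)*B = B*(3 + f))
X(o) = 6 + 2*o (X(o) = 2*(3 + o) = 6 + 2*o)
X(N(A(-5*(-4)), 2))*1 = (6 + 2*1)*1 = (6 + 2)*1 = 8*1 = 8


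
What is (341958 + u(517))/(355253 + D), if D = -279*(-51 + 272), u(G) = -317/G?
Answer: 176791969/151788098 ≈ 1.1647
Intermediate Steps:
D = -61659 (D = -279*221 = -61659)
(341958 + u(517))/(355253 + D) = (341958 - 317/517)/(355253 - 61659) = (341958 - 317*1/517)/293594 = (341958 - 317/517)*(1/293594) = (176791969/517)*(1/293594) = 176791969/151788098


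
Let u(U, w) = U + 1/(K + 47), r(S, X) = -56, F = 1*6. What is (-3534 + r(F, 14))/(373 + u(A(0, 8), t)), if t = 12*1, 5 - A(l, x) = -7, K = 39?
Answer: -308740/33111 ≈ -9.3244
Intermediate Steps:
A(l, x) = 12 (A(l, x) = 5 - 1*(-7) = 5 + 7 = 12)
F = 6
t = 12
u(U, w) = 1/86 + U (u(U, w) = U + 1/(39 + 47) = U + 1/86 = 1/86 + U)
(-3534 + r(F, 14))/(373 + u(A(0, 8), t)) = (-3534 - 56)/(373 + (1/86 + 12)) = -3590/(373 + 1033/86) = -3590/33111/86 = -3590*86/33111 = -308740/33111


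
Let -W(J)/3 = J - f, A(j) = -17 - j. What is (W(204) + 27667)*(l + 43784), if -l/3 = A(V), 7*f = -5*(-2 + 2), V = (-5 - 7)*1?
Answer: 1184981945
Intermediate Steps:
V = -12 (V = -12*1 = -12)
f = 0 (f = (-5*(-2 + 2))/7 = (-5*0)/7 = (⅐)*0 = 0)
l = 15 (l = -3*(-17 - 1*(-12)) = -3*(-17 + 12) = -3*(-5) = 15)
W(J) = -3*J (W(J) = -3*(J - 1*0) = -3*(J + 0) = -3*J)
(W(204) + 27667)*(l + 43784) = (-3*204 + 27667)*(15 + 43784) = (-612 + 27667)*43799 = 27055*43799 = 1184981945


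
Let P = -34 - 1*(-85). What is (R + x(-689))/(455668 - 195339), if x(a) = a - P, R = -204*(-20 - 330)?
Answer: 70660/260329 ≈ 0.27143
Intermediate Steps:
P = 51 (P = -34 + 85 = 51)
R = 71400 (R = -204*(-350) = 71400)
x(a) = -51 + a (x(a) = a - 1*51 = a - 51 = -51 + a)
(R + x(-689))/(455668 - 195339) = (71400 + (-51 - 689))/(455668 - 195339) = (71400 - 740)/260329 = 70660*(1/260329) = 70660/260329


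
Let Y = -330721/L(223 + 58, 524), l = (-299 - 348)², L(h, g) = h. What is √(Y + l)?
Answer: 2*√8240213162/281 ≈ 646.09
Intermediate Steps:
l = 418609 (l = (-647)² = 418609)
Y = -330721/281 (Y = -330721/(223 + 58) = -330721/281 ≈ -1176.9)
√(Y + l) = √(-330721/281 + 418609) = √(117298408/281) = 2*√8240213162/281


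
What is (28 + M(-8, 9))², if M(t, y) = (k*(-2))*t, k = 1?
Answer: 1936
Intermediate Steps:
M(t, y) = -2*t (M(t, y) = (1*(-2))*t = -2*t)
(28 + M(-8, 9))² = (28 - 2*(-8))² = (28 + 16)² = 44² = 1936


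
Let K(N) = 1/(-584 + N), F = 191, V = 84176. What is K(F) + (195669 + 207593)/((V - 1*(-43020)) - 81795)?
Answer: 158436565/17842593 ≈ 8.8797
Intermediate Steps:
K(F) + (195669 + 207593)/((V - 1*(-43020)) - 81795) = 1/(-584 + 191) + (195669 + 207593)/((84176 - 1*(-43020)) - 81795) = 1/(-393) + 403262/((84176 + 43020) - 81795) = -1/393 + 403262/(127196 - 81795) = -1/393 + 403262/45401 = 158436565/17842593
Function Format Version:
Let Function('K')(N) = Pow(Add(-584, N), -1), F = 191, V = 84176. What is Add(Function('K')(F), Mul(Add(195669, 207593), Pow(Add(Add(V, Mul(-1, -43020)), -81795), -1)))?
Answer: Rational(158436565, 17842593) ≈ 8.8797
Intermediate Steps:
Add(Function('K')(F), Mul(Add(195669, 207593), Pow(Add(Add(V, Mul(-1, -43020)), -81795), -1))) = Add(Pow(Add(-584, 191), -1), Mul(Add(195669, 207593), Pow(Add(Add(84176, Mul(-1, -43020)), -81795), -1))) = Add(Pow(-393, -1), Mul(403262, Pow(Add(Add(84176, 43020), -81795), -1))) = Add(Rational(-1, 393), Mul(403262, Pow(Add(127196, -81795), -1))) = Add(Rational(-1, 393), Mul(403262, Pow(45401, -1))) = Add(Rational(-1, 393), Mul(403262, Rational(1, 45401))) = Add(Rational(-1, 393), Rational(403262, 45401)) = Rational(158436565, 17842593)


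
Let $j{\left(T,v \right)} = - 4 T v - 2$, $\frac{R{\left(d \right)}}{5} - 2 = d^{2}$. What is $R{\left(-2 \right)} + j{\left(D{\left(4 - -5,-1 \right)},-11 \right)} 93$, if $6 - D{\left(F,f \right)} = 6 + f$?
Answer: $3936$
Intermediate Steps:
$R{\left(d \right)} = 10 + 5 d^{2}$
$D{\left(F,f \right)} = - f$ ($D{\left(F,f \right)} = 6 - \left(6 + f\right) = - f$)
$j{\left(T,v \right)} = -2 - 4 T v$ ($j{\left(T,v \right)} = - 4 T v - 2 = -2 - 4 T v$)
$R{\left(-2 \right)} + j{\left(D{\left(4 - -5,-1 \right)},-11 \right)} 93 = \left(10 + 5 \left(-2\right)^{2}\right) + \left(-2 - 4 \left(\left(-1\right) \left(-1\right)\right) \left(-11\right)\right) 93 = \left(10 + 5 \cdot 4\right) + \left(-2 - 4 \left(-11\right)\right) 93 = \left(10 + 20\right) + \left(-2 + 44\right) 93 = 30 + 42 \cdot 93 = 30 + 3906 = 3936$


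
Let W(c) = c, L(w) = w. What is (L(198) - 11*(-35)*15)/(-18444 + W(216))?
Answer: -1991/6076 ≈ -0.32768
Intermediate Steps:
(L(198) - 11*(-35)*15)/(-18444 + W(216)) = (198 - 11*(-35)*15)/(-18444 + 216) = (198 + 385*15)/(-18228) = (198 + 5775)*(-1/18228) = 5973*(-1/18228) = -1991/6076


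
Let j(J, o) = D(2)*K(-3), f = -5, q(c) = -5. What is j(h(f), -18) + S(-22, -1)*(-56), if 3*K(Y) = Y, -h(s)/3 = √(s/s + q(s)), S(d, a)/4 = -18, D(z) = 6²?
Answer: 3996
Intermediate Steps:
D(z) = 36
S(d, a) = -72 (S(d, a) = 4*(-18) = -72)
h(s) = -6*I (h(s) = -3*√(s/s - 5) = -3*√(1 - 5) = -6*I)
K(Y) = Y/3
j(J, o) = -36 (j(J, o) = 36*((⅓)*(-3)) = 36*(-1) = -36)
j(h(f), -18) + S(-22, -1)*(-56) = -36 - 72*(-56) = -36 + 4032 = 3996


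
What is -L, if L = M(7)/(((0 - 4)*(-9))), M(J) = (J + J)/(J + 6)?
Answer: -7/234 ≈ -0.029915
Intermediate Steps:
M(J) = 2*J/(6 + J) (M(J) = (2*J)/(6 + J) = 2*J/(6 + J))
L = 7/234 (L = (2*7/(6 + 7))/(((0 - 4)*(-9))) = (2*7/13)/((-4*(-9))) = (2*7*(1/13))/36 = (14/13)*(1/36) = 7/234 ≈ 0.029915)
-L = -1*7/234 = -7/234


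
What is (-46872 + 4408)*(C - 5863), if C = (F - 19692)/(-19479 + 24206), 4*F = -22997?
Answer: 1177944661304/4727 ≈ 2.4920e+8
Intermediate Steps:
F = -22997/4 (F = (¼)*(-22997) = -22997/4 ≈ -5749.3)
C = -101765/18908 (C = (-22997/4 - 19692)/(-19479 + 24206) = -101765/4/4727 = -101765/4*1/4727 = -101765/18908 ≈ -5.3821)
(-46872 + 4408)*(C - 5863) = (-46872 + 4408)*(-101765/18908 - 5863) = -42464*(-110959369/18908) = 1177944661304/4727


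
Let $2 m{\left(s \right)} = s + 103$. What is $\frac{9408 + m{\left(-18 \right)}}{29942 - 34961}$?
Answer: $- \frac{18901}{10038} \approx -1.8829$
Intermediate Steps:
$m{\left(s \right)} = \frac{103}{2} + \frac{s}{2}$ ($m{\left(s \right)} = \frac{s + 103}{2} = \frac{103 + s}{2} = \frac{103}{2} + \frac{s}{2}$)
$\frac{9408 + m{\left(-18 \right)}}{29942 - 34961} = \frac{9408 + \left(\frac{103}{2} + \frac{1}{2} \left(-18\right)\right)}{29942 - 34961} = \frac{9408 + \left(\frac{103}{2} - 9\right)}{-5019} = \left(9408 + \frac{85}{2}\right) \left(- \frac{1}{5019}\right) = \frac{18901}{2} \left(- \frac{1}{5019}\right) = - \frac{18901}{10038}$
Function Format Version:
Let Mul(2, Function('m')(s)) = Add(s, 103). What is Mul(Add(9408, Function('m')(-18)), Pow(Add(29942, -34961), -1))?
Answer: Rational(-18901, 10038) ≈ -1.8829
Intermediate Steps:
Function('m')(s) = Add(Rational(103, 2), Mul(Rational(1, 2), s)) (Function('m')(s) = Mul(Rational(1, 2), Add(s, 103)) = Mul(Rational(1, 2), Add(103, s)) = Add(Rational(103, 2), Mul(Rational(1, 2), s)))
Mul(Add(9408, Function('m')(-18)), Pow(Add(29942, -34961), -1)) = Mul(Add(9408, Add(Rational(103, 2), Mul(Rational(1, 2), -18))), Pow(Add(29942, -34961), -1)) = Mul(Add(9408, Add(Rational(103, 2), -9)), Pow(-5019, -1)) = Mul(Add(9408, Rational(85, 2)), Rational(-1, 5019)) = Mul(Rational(18901, 2), Rational(-1, 5019)) = Rational(-18901, 10038)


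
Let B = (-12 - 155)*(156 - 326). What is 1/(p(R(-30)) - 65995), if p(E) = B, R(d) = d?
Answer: -1/37605 ≈ -2.6592e-5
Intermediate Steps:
B = 28390 (B = -167*(-170) = 28390)
p(E) = 28390
1/(p(R(-30)) - 65995) = 1/(28390 - 65995) = 1/(-37605) = -1/37605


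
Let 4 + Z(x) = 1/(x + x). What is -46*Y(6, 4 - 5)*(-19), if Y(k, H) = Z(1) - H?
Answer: -2185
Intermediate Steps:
Z(x) = -4 + 1/(2*x) (Z(x) = -4 + 1/(x + x) = -4 + 1/(2*x))
Y(k, H) = -7/2 - H (Y(k, H) = (-4 + (1/2)/1) - H = (-4 + (1/2)*1) - H = (-4 + 1/2) - H = -7/2 - H)
-46*Y(6, 4 - 5)*(-19) = -46*(-7/2 - (4 - 5))*(-19) = -46*(-7/2 - 1*(-1))*(-19) = -46*(-7/2 + 1)*(-19) = -46*(-5/2)*(-19) = 115*(-19) = -2185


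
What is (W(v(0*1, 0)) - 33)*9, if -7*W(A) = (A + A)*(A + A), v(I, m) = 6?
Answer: -3375/7 ≈ -482.14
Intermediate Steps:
W(A) = -4*A²/7 (W(A) = -(A + A)*(A + A)/7 = -2*A*2*A/7 = -4*A²/7)
(W(v(0*1, 0)) - 33)*9 = (-4/7*6² - 33)*9 = (-4/7*36 - 33)*9 = (-144/7 - 33)*9 = -375/7*9 = -3375/7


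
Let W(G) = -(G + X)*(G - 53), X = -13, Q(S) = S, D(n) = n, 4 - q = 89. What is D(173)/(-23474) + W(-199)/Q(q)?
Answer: 1254060271/1995290 ≈ 628.51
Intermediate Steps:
q = -85 (q = 4 - 1*89 = 4 - 89 = -85)
W(G) = -(-53 + G)*(-13 + G) (W(G) = -(G - 13)*(G - 53) = -(-13 + G)*(-53 + G) = -(-53 + G)*(-13 + G))
D(173)/(-23474) + W(-199)/Q(q) = 173/(-23474) + (-689 - 1*(-199)**2 + 66*(-199))/(-85) = 173*(-1/23474) + (-689 - 1*39601 - 13134)*(-1/85) = -173/23474 + (-689 - 39601 - 13134)*(-1/85) = -173/23474 - 53424*(-1/85) = -173/23474 + 53424/85 = 1254060271/1995290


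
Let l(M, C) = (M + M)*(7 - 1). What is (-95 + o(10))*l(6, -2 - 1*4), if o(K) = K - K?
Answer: -6840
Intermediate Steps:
l(M, C) = 12*M (l(M, C) = (2*M)*6 = 12*M)
o(K) = 0
(-95 + o(10))*l(6, -2 - 1*4) = (-95 + 0)*(12*6) = -95*72 = -6840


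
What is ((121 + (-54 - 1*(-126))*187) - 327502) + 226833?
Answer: -87084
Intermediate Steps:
((121 + (-54 - 1*(-126))*187) - 327502) + 226833 = ((121 + (-54 + 126)*187) - 327502) + 226833 = ((121 + 72*187) - 327502) + 226833 = ((121 + 13464) - 327502) + 226833 = (13585 - 327502) + 226833 = -313917 + 226833 = -87084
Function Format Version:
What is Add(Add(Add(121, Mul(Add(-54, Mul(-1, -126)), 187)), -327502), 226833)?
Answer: -87084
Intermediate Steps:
Add(Add(Add(121, Mul(Add(-54, Mul(-1, -126)), 187)), -327502), 226833) = Add(Add(Add(121, Mul(Add(-54, 126), 187)), -327502), 226833) = Add(Add(Add(121, Mul(72, 187)), -327502), 226833) = Add(Add(Add(121, 13464), -327502), 226833) = Add(Add(13585, -327502), 226833) = Add(-313917, 226833) = -87084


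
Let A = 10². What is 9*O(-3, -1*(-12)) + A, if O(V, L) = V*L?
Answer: -224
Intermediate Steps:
A = 100
O(V, L) = L*V
9*O(-3, -1*(-12)) + A = 9*(-1*(-12)*(-3)) + 100 = 9*(12*(-3)) + 100 = 9*(-36) + 100 = -324 + 100 = -224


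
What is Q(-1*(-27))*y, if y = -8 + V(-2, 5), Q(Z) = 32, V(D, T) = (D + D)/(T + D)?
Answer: -896/3 ≈ -298.67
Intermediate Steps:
V(D, T) = 2*D/(D + T) (V(D, T) = (2*D)/(D + T) = 2*D/(D + T))
y = -28/3 (y = -8 + 2*(-2)/(-2 + 5) = -8 + 2*(-2)/3 = -8 + 2*(-2)*(⅓) = -8 - 4/3 = -28/3 ≈ -9.3333)
Q(-1*(-27))*y = 32*(-28/3) = -896/3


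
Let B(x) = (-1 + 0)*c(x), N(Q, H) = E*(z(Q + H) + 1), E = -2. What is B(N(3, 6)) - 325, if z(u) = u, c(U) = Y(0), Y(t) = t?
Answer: -325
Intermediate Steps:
c(U) = 0
N(Q, H) = -2 - 2*H - 2*Q (N(Q, H) = -2*((Q + H) + 1) = -2*((H + Q) + 1) = -2*(1 + H + Q) = -2 - 2*H - 2*Q)
B(x) = 0 (B(x) = (-1 + 0)*0 = -1*0 = 0)
B(N(3, 6)) - 325 = 0 - 325 = -325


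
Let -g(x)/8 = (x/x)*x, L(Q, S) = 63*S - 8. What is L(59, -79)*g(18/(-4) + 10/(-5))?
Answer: -259220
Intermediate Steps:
L(Q, S) = -8 + 63*S
g(x) = -8*x (g(x) = -8*x/x*x = -8*x)
L(59, -79)*g(18/(-4) + 10/(-5)) = (-8 + 63*(-79))*(-8*(18/(-4) + 10/(-5))) = (-8 - 4977)*(-8*(18*(-¼) + 10*(-⅕))) = -(-39880)*(-9/2 - 2) = -(-39880)*(-13)/2 = -4985*52 = -259220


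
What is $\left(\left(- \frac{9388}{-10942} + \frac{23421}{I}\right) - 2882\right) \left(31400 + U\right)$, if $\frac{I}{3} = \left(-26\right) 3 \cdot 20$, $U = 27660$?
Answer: $- \frac{72739972645481}{426738} \approx -1.7046 \cdot 10^{8}$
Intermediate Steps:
$I = -4680$ ($I = 3 \left(-26\right) 3 \cdot 20 = 3 \left(\left(-78\right) 20\right) = 3 \left(-1560\right) = -4680$)
$\left(\left(- \frac{9388}{-10942} + \frac{23421}{I}\right) - 2882\right) \left(31400 + U\right) = \left(\left(- \frac{9388}{-10942} + \frac{23421}{-4680}\right) - 2882\right) \left(31400 + 27660\right) = \left(\left(\left(-9388\right) \left(- \frac{1}{10942}\right) + 23421 \left(- \frac{1}{4680}\right)\right) - 2882\right) 59060 = \left(\left(\frac{4694}{5471} - \frac{7807}{1560}\right) - 2882\right) 59060 = \left(- \frac{35389457}{8534760} - 2882\right) 59060 = \left(- \frac{24632567777}{8534760}\right) 59060 = - \frac{72739972645481}{426738}$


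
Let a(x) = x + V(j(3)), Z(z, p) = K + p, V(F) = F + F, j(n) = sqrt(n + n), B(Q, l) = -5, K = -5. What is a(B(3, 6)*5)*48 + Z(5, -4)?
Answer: -1209 + 96*sqrt(6) ≈ -973.85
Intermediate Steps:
j(n) = sqrt(2)*sqrt(n) (j(n) = sqrt(2*n) = sqrt(2)*sqrt(n))
V(F) = 2*F
Z(z, p) = -5 + p
a(x) = x + 2*sqrt(6) (a(x) = x + 2*(sqrt(2)*sqrt(3)) = x + 2*sqrt(6))
a(B(3, 6)*5)*48 + Z(5, -4) = (-5*5 + 2*sqrt(6))*48 + (-5 - 4) = (-25 + 2*sqrt(6))*48 - 9 = (-1200 + 96*sqrt(6)) - 9 = -1209 + 96*sqrt(6)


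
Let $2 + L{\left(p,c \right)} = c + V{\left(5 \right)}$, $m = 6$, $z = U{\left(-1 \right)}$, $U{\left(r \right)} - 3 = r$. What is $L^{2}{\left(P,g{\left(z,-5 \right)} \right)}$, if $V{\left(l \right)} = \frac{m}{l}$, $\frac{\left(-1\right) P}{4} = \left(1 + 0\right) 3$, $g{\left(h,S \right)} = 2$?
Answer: $\frac{36}{25} \approx 1.44$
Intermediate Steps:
$U{\left(r \right)} = 3 + r$
$z = 2$ ($z = 3 - 1 = 2$)
$P = -12$ ($P = - 4 \left(1 + 0\right) 3 = - 4 \cdot 1 \cdot 3 = \left(-4\right) 3 = -12$)
$V{\left(l \right)} = \frac{6}{l}$
$L{\left(p,c \right)} = - \frac{4}{5} + c$ ($L{\left(p,c \right)} = -2 + \left(c + \frac{6}{5}\right) = -2 + \left(\frac{6}{5} + c\right) = - \frac{4}{5} + c$)
$L^{2}{\left(P,g{\left(z,-5 \right)} \right)} = \left(- \frac{4}{5} + 2\right)^{2} = \left(\frac{6}{5}\right)^{2} = \frac{36}{25}$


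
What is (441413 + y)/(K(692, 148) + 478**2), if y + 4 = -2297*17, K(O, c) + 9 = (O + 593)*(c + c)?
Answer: 26824/40589 ≈ 0.66087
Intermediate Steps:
K(O, c) = -9 + 2*c*(593 + O) (K(O, c) = -9 + (O + 593)*(c + c) = -9 + (593 + O)*(2*c) = -9 + 2*c*(593 + O))
y = -39053 (y = -4 - 2297*17 = -4 - 39049 = -39053)
(441413 + y)/(K(692, 148) + 478**2) = (441413 - 39053)/((-9 + 1186*148 + 2*692*148) + 478**2) = 402360/((-9 + 175528 + 204832) + 228484) = 402360/(380351 + 228484) = 402360/608835 = 402360*(1/608835) = 26824/40589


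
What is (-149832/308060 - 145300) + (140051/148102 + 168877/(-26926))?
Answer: -11156579920116899109/76779997430195 ≈ -1.4531e+5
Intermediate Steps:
(-149832/308060 - 145300) + (140051/148102 + 168877/(-26926)) = (-149832*1/308060 - 145300) + (140051*(1/148102) + 168877*(-1/26926)) = (-37458/77015 - 145300) + (140051/148102 - 168877/26926) = -11190316958/77015 - 5310002057/996948613 = -11156579920116899109/76779997430195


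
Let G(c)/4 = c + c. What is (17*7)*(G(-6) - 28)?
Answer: -9044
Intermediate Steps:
G(c) = 8*c (G(c) = 4*(c + c) = 4*(2*c) = 8*c)
(17*7)*(G(-6) - 28) = (17*7)*(8*(-6) - 28) = 119*(-48 - 28) = 119*(-76) = -9044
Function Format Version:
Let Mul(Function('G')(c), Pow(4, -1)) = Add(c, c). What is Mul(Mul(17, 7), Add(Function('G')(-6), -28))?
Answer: -9044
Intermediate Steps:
Function('G')(c) = Mul(8, c) (Function('G')(c) = Mul(4, Add(c, c)) = Mul(4, Mul(2, c)) = Mul(8, c))
Mul(Mul(17, 7), Add(Function('G')(-6), -28)) = Mul(Mul(17, 7), Add(Mul(8, -6), -28)) = Mul(119, Add(-48, -28)) = Mul(119, -76) = -9044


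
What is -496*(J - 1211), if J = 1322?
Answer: -55056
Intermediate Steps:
-496*(J - 1211) = -496*(1322 - 1211) = -496*111 = -55056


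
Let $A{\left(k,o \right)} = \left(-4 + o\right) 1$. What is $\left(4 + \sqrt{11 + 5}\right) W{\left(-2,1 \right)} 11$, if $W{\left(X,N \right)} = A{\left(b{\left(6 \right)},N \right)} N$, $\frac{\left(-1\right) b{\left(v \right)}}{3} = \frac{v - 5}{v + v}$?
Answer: $-264$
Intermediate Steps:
$b{\left(v \right)} = - \frac{3 \left(-5 + v\right)}{2 v}$ ($b{\left(v \right)} = - 3 \frac{v - 5}{v + v} = - 3 \frac{-5 + v}{2 v} = - \frac{3 \left(-5 + v\right)}{2 v}$)
$A{\left(k,o \right)} = -4 + o$
$W{\left(X,N \right)} = N \left(-4 + N\right)$ ($W{\left(X,N \right)} = \left(-4 + N\right) N = N \left(-4 + N\right)$)
$\left(4 + \sqrt{11 + 5}\right) W{\left(-2,1 \right)} 11 = \left(4 + \sqrt{11 + 5}\right) 1 \left(-4 + 1\right) 11 = \left(4 + \sqrt{16}\right) 1 \left(-3\right) 11 = \left(4 + 4\right) \left(-3\right) 11 = 8 \left(-3\right) 11 = \left(-24\right) 11 = -264$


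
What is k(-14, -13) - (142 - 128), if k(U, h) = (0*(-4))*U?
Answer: -14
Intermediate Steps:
k(U, h) = 0 (k(U, h) = 0*U = 0)
k(-14, -13) - (142 - 128) = 0 - (142 - 128) = 0 - 1*14 = 0 - 14 = -14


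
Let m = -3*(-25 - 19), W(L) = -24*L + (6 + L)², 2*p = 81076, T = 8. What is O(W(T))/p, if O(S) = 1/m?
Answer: 1/5351016 ≈ 1.8688e-7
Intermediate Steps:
p = 40538 (p = (½)*81076 = 40538)
W(L) = (6 + L)² - 24*L
m = 132 (m = -3*(-44) = 132)
O(S) = 1/132
O(W(T))/p = (1/132)/40538 = (1/132)*(1/40538) = 1/5351016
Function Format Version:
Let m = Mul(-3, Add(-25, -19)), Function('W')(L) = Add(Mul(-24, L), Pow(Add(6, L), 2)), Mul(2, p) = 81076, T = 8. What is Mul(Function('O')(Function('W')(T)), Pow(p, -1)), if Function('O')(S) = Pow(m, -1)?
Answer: Rational(1, 5351016) ≈ 1.8688e-7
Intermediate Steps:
p = 40538 (p = Mul(Rational(1, 2), 81076) = 40538)
Function('W')(L) = Add(Pow(Add(6, L), 2), Mul(-24, L))
m = 132 (m = Mul(-3, -44) = 132)
Function('O')(S) = Rational(1, 132) (Function('O')(S) = Pow(132, -1) = Rational(1, 132))
Mul(Function('O')(Function('W')(T)), Pow(p, -1)) = Mul(Rational(1, 132), Pow(40538, -1)) = Mul(Rational(1, 132), Rational(1, 40538)) = Rational(1, 5351016)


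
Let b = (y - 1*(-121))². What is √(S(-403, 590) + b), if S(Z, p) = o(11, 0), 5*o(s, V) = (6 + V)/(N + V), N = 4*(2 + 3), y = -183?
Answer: √384406/10 ≈ 62.000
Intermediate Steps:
N = 20 (N = 4*5 = 20)
o(s, V) = (6 + V)/(5*(20 + V)) (o(s, V) = ((6 + V)/(20 + V))/5 = (6 + V)/(5*(20 + V)))
S(Z, p) = 3/50 (S(Z, p) = (6 + 0)/(5*(20 + 0)) = (⅕)*6/20 = (⅕)*(1/20)*6 = 3/50)
b = 3844 (b = (-183 - 1*(-121))² = (-183 + 121)² = (-62)² = 3844)
√(S(-403, 590) + b) = √(3/50 + 3844) = √(192203/50) = √384406/10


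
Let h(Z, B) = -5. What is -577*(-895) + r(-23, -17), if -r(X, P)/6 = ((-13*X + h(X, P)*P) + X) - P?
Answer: 514147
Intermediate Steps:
r(X, P) = 36*P + 72*X (r(X, P) = -6*(((-13*X - 5*P) + X) - P) = -6*((-12*X - 5*P) - P) = -6*(-12*X - 6*P) = 36*P + 72*X)
-577*(-895) + r(-23, -17) = -577*(-895) + (36*(-17) + 72*(-23)) = 516415 + (-612 - 1656) = 516415 - 2268 = 514147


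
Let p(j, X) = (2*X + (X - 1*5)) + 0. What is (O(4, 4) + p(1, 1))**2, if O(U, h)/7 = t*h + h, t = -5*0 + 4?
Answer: 19044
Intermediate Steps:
t = 4 (t = 0 + 4 = 4)
O(U, h) = 35*h (O(U, h) = 7*(4*h + h) = 7*(5*h) = 35*h)
p(j, X) = -5 + 3*X (p(j, X) = (2*X + (X - 5)) + 0 = (2*X + (-5 + X)) + 0 = (-5 + 3*X) + 0 = -5 + 3*X)
(O(4, 4) + p(1, 1))**2 = (35*4 + (-5 + 3*1))**2 = (140 + (-5 + 3))**2 = (140 - 2)**2 = 138**2 = 19044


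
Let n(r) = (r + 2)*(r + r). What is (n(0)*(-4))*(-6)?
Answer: 0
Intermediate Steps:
n(r) = 2*r*(2 + r) (n(r) = (2 + r)*(2*r) = 2*r*(2 + r))
(n(0)*(-4))*(-6) = ((2*0*(2 + 0))*(-4))*(-6) = ((2*0*2)*(-4))*(-6) = (0*(-4))*(-6) = 0*(-6) = 0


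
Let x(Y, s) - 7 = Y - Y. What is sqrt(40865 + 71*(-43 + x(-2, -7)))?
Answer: sqrt(38309) ≈ 195.73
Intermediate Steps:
x(Y, s) = 7 (x(Y, s) = 7 + (Y - Y) = 7 + 0 = 7)
sqrt(40865 + 71*(-43 + x(-2, -7))) = sqrt(40865 + 71*(-43 + 7)) = sqrt(40865 + 71*(-36)) = sqrt(40865 - 2556) = sqrt(38309)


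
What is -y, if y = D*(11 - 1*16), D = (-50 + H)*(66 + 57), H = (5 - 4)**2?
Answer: -30135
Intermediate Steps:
H = 1 (H = 1**2 = 1)
D = -6027 (D = (-50 + 1)*(66 + 57) = -49*123 = -6027)
y = 30135 (y = -6027*(11 - 1*16) = -6027*(11 - 16) = -6027*(-5) = 30135)
-y = -1*30135 = -30135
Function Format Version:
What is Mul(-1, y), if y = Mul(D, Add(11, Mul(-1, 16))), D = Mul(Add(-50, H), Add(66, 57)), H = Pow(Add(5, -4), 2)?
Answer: -30135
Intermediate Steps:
H = 1 (H = Pow(1, 2) = 1)
D = -6027 (D = Mul(Add(-50, 1), Add(66, 57)) = Mul(-49, 123) = -6027)
y = 30135 (y = Mul(-6027, Add(11, Mul(-1, 16))) = Mul(-6027, Add(11, -16)) = Mul(-6027, -5) = 30135)
Mul(-1, y) = Mul(-1, 30135) = -30135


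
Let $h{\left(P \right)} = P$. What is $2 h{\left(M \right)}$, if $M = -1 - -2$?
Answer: $2$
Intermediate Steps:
$M = 1$ ($M = -1 + 2 = 1$)
$2 h{\left(M \right)} = 2 \cdot 1 = 2$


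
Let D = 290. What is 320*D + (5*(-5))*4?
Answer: 92700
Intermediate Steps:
320*D + (5*(-5))*4 = 320*290 + (5*(-5))*4 = 92800 - 25*4 = 92800 - 100 = 92700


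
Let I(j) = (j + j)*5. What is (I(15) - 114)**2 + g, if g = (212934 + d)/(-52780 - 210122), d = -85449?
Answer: 113531169/87634 ≈ 1295.5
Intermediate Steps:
I(j) = 10*j (I(j) = (2*j)*5 = 10*j)
g = -42495/87634 (g = (212934 - 85449)/(-52780 - 210122) = 127485/(-262902) = 127485*(-1/262902) = -42495/87634 ≈ -0.48491)
(I(15) - 114)**2 + g = (10*15 - 114)**2 - 42495/87634 = (150 - 114)**2 - 42495/87634 = 36**2 - 42495/87634 = 1296 - 42495/87634 = 113531169/87634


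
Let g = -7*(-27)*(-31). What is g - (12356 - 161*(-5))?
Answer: -19020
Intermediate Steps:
g = -5859 (g = 189*(-31) = -5859)
g - (12356 - 161*(-5)) = -5859 - (12356 - 161*(-5)) = -5859 - (12356 + 805) = -5859 - 1*13161 = -5859 - 13161 = -19020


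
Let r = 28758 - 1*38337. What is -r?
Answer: 9579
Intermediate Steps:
r = -9579 (r = 28758 - 38337 = -9579)
-r = -1*(-9579) = 9579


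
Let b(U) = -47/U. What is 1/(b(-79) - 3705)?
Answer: -79/292648 ≈ -0.00026995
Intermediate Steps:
1/(b(-79) - 3705) = 1/(-47/(-79) - 3705) = 1/(-47*(-1/79) - 3705) = 1/(47/79 - 3705) = 1/(-292648/79) = -79/292648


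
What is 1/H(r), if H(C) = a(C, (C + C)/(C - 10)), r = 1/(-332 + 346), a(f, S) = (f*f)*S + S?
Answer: -13622/197 ≈ -69.147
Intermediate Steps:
a(f, S) = S + S*f² (a(f, S) = f²*S + S = S*f² + S = S + S*f²)
r = 1/14 ≈ 0.071429
H(C) = 2*C*(1 + C²)/(-10 + C) (H(C) = ((C + C)/(C - 10))*(1 + C²) = ((2*C)/(-10 + C))*(1 + C²) = (2*C/(-10 + C))*(1 + C²) = 2*C*(1 + C²)/(-10 + C))
1/H(r) = 1/(2*(1/14)*(1 + (1/14)²)/(-10 + 1/14)) = 1/(2*(1/14)*(1 + 1/196)/(-139/14)) = 1/(2*(1/14)*(-14/139)*(197/196)) = 1/(-197/13622) = -13622/197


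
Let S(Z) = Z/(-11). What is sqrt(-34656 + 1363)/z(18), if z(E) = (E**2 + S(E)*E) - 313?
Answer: -143*I*sqrt(197)/203 ≈ -9.8872*I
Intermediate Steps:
S(Z) = -Z/11 (S(Z) = Z*(-1/11) = -Z/11)
z(E) = -313 + 10*E**2/11 (z(E) = (E**2 + (-E/11)*E) - 313 = (E**2 - E**2/11) - 313 = 10*E**2/11 - 313 = -313 + 10*E**2/11)
sqrt(-34656 + 1363)/z(18) = sqrt(-34656 + 1363)/(-313 + (10/11)*18**2) = sqrt(-33293)/(-313 + (10/11)*324) = (13*I*sqrt(197))/(-313 + 3240/11) = (13*I*sqrt(197))/(-203/11) = (13*I*sqrt(197))*(-11/203) = -143*I*sqrt(197)/203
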